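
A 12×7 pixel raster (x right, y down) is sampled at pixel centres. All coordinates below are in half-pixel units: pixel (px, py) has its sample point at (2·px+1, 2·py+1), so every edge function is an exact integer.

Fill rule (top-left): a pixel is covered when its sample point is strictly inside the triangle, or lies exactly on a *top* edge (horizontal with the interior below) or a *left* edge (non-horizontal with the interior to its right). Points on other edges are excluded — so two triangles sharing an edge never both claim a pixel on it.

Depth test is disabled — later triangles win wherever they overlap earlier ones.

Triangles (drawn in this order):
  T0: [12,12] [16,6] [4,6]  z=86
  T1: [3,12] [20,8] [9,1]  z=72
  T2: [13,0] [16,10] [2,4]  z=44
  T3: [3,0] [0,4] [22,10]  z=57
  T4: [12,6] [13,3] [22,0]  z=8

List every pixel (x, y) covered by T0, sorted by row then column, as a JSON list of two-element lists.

T0:
  2·area = 72  (B↔C swapped to make it positive)
  edge (12, 12)→(4, 6): d=(-8,-6) top-left  bias=+0
  edge (4, 6)→(16, 6): d=(12,0) top-left  bias=+0
  edge (16, 6)→(12, 12): d=(-4,6) right/bottom  bias=-1
    (3,3)@(7, 7): e=[10,12,50] → X
    (4,3)@(9, 7): e=[22,12,38] → X
    (5,3)@(11, 7): e=[34,12,26] → X
    (6,3)@(13, 7): e=[46,12,14] → X
    (7,3)@(15, 7): e=[58,12,2] → X
    (8,3)@(17, 7): e=[70,12,-10] → .
    (3,4)@(7, 9): e=[-6,36,42] → .
    (4,4)@(9, 9): e=[6,36,30] → X
    (7,4)@(15, 9): e=[42,36,-6] → .
    (4,5)@(9, 11): e=[-10,60,22] → .
    (5,5)@(11, 11): e=[2,60,10] → X
    (6,5)@(13, 11): e=[14,60,-2] → .
  covered (9 px):
    . . . . . . . . . . . .
    . . . . . . . . . . . .
    . . . . . . . . . . . .
    . . . X X X X X . . . .
    . . . . X X X . . . . .
    . . . . . X . . . . . .
    . . . . . . . . . . . .
T1:
  2·area = 163  (B↔C swapped to make it positive)
  edge (3, 12)→(9, 1): d=(6,-11) top-left  bias=+0
  edge (9, 1)→(20, 8): d=(11,7) right/bottom  bias=-1
  edge (20, 8)→(3, 12): d=(-17,4) right/bottom  bias=-1
    (4,0)@(9, 1): e=[0,0,163] → .  [on edge]
    (4,1)@(9, 3): e=[12,22,129] → X
    (5,1)@(11, 3): e=[34,8,121] → X
    (6,1)@(13, 3): e=[56,-6,113] → .
    (3,2)@(7, 5): e=[2,58,103] → X
    (6,2)@(13, 5): e=[68,16,79] → X
    (7,2)@(15, 5): e=[90,2,71] → X
    (8,2)@(17, 5): e=[112,-12,63] → .
    (3,3)@(7, 7): e=[14,80,69] → X
    (8,3)@(17, 7): e=[124,10,29] → X
    (9,3)@(19, 7): e=[146,-4,21] → .
    (2,4)@(5, 9): e=[4,116,43] → X
  covered (21 px):
    . . . . . . . . . . . .
    . . . . X X . . . . . .
    . . . X X X X X . . . .
    . . . X X X X X X . . .
    . . X X X X X X . . . .
    . . X X . . . . . . . .
    . . . . . . . . . . . .
T2:
  2·area = 122
  edge (13, 0)→(16, 10): d=(3,10) right/bottom  bias=-1
  edge (16, 10)→(2, 4): d=(-14,-6) top-left  bias=+0
  edge (2, 4)→(13, 0): d=(11,-4) top-left  bias=+0
    (5,0)@(11, 1): e=[23,96,3] → X
    (6,0)@(13, 1): e=[3,108,11] → X
    (7,0)@(15, 1): e=[-17,120,19] → .
    (2,1)@(5, 3): e=[89,32,1] → X
    (3,1)@(7, 3): e=[69,44,9] → X
    (4,1)@(9, 3): e=[49,56,17] → X
    (7,1)@(15, 3): e=[-11,92,41] → .
    (2,2)@(5, 5): e=[95,4,23] → X
    (7,2)@(15, 5): e=[-5,64,63] → .
    (2,3)@(5, 7): e=[101,-24,45] → .
    (3,3)@(7, 7): e=[81,-12,53] → .
    (4,3)@(9, 7): e=[61,0,61] → X  [on edge]
    (11,6)@(23, 13): e=[-61,0,183] → .  [on edge]
  covered (17 px):
    . . . . . X X . . . . .
    . . X X X X X . . . . .
    . . X X X X X . . . . .
    . . . . X X X X . . . .
    . . . . . . . X . . . .
    . . . . . . . . . . . .
    . . . . . . . . . . . .
T3:
  2·area = 106  (B↔C swapped to make it positive)
  edge (3, 0)→(22, 10): d=(19,10) right/bottom  bias=-1
  edge (22, 10)→(0, 4): d=(-22,-6) top-left  bias=+0
  edge (0, 4)→(3, 0): d=(3,-4) top-left  bias=+0
    (1,0)@(3, 1): e=[19,84,3] → X
    (2,0)@(5, 1): e=[-1,96,11] → .
    (0,1)@(1, 3): e=[77,28,1] → X
    (2,1)@(5, 3): e=[37,52,17] → X
    (3,1)@(7, 3): e=[17,64,25] → X
    (4,1)@(9, 3): e=[-3,76,33] → .
    (0,2)@(1, 5): e=[115,-16,7] → .
    (1,2)@(3, 5): e=[95,-4,15] → .
    (2,2)@(5, 5): e=[75,8,23] → X
    (4,2)@(9, 5): e=[35,32,39] → X
    (5,2)@(11, 5): e=[15,44,47] → X
    (6,2)@(13, 5): e=[-5,56,55] → .
    (5,3)@(11, 7): e=[53,0,53] → X  [on edge]
  covered (13 px):
    . X . . . . . . . . . .
    X X X X . . . . . . . .
    . . X X X X . . . . . .
    . . . . . X X X . . . .
    . . . . . . . . . X . .
    . . . . . . . . . . . .
    . . . . . . . . . . . .
T4:
  2·area = 24
  edge (12, 6)→(13, 3): d=(1,-3) top-left  bias=+0
  edge (13, 3)→(22, 0): d=(9,-3) top-left  bias=+0
  edge (22, 0)→(12, 6): d=(-10,6) right/bottom  bias=-1
    (9,0)@(19, 1): e=[16,0,8] → X  [on edge]
    (10,0)@(21, 1): e=[22,6,-4] → .
    (6,1)@(13, 3): e=[0,0,24] → X  [on edge]
    (7,1)@(15, 3): e=[6,6,12] → X
    (8,1)@(17, 3): e=[12,12,0] → .  [on edge]
    (9,1)@(19, 3): e=[18,18,-12] → .
    (3,2)@(7, 5): e=[-16,0,40] → .  [on edge]
    (6,2)@(13, 5): e=[2,18,4] → X
    (7,2)@(15, 5): e=[8,24,-8] → .
    (0,3)@(1, 7): e=[-32,0,56] → .  [on edge]
    (6,3)@(13, 7): e=[4,36,-16] → .
    (3,4)@(7, 9): e=[-12,36,0] → .  [on edge]
    (5,4)@(11, 9): e=[0,48,-24] → .  [on edge]
  covered (4 px):
    . . . . . . . . . X . .
    . . . . . . X X . . . .
    . . . . . . X . . . . .
    . . . . . . . . . . . .
    . . . . . . . . . . . .
    . . . . . . . . . . . .
    . . . . . . . . . . . .

Result: [[3,3],[4,3],[5,3],[6,3],[7,3],[4,4],[5,4],[6,4],[5,5]]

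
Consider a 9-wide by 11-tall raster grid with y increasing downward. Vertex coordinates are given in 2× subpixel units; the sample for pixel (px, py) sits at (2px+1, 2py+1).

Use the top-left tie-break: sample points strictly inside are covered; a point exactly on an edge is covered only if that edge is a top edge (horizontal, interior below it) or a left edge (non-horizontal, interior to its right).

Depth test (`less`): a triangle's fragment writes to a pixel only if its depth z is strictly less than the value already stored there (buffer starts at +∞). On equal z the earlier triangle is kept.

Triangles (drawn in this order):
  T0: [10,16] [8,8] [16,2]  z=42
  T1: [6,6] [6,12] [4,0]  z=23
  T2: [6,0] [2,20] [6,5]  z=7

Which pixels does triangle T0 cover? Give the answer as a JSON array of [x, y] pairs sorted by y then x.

T0:
  2·area = 76
  edge (10, 16)→(8, 8): d=(-2,-8) top-left  bias=+0
  edge (8, 8)→(16, 2): d=(8,-6) top-left  bias=+0
  edge (16, 2)→(10, 16): d=(-6,14) right/bottom  bias=-1
    (7,1)@(15, 3): e=[66,2,8] → X
    (8,1)@(17, 3): e=[82,14,-20] → .
    (6,2)@(13, 5): e=[46,6,24] → X
    (7,2)@(15, 5): e=[62,18,-4] → .
    (5,3)@(11, 7): e=[26,10,40] → X
    (7,3)@(15, 7): e=[58,34,-16] → .
    (4,4)@(9, 9): e=[6,14,56] → X
    (6,4)@(13, 9): e=[38,38,0] → .  [on edge]
    (4,5)@(9, 11): e=[2,30,44] → X
    (6,5)@(13, 11): e=[34,54,-12] → .
    (4,6)@(9, 13): e=[-2,46,32] → .
    (5,6)@(11, 13): e=[14,58,4] → X
  covered (9 px):
    . . . . . . . . .
    . . . . . . . X .
    . . . . . . X . .
    . . . . . X X . .
    . . . . X X . . .
    . . . . X X . . .
    . . . . . X . . .
    . . . . . . . . .
    . . . . . . . . .
    . . . . . . . . .
    . . . . . . . . .
T1:
  2·area = 12
  edge (6, 6)→(6, 12): d=(0,6) right/bottom  bias=-1
  edge (6, 12)→(4, 0): d=(-2,-12) top-left  bias=+0
  edge (4, 0)→(6, 6): d=(2,6) right/bottom  bias=-1
    (2,1)@(5, 3): e=[6,6,0] → .  [on edge]
    (2,2)@(5, 5): e=[6,2,4] → X
    (3,2)@(7, 5): e=[-6,26,-8] → .
    (2,3)@(5, 7): e=[6,-2,8] → .
    (3,4)@(7, 9): e=[-6,18,0] → .  [on edge]
    (4,7)@(9, 15): e=[-18,30,0] → .  [on edge]
    (5,10)@(11, 21): e=[-30,42,0] → .  [on edge]
  covered (1 px):
    . . . . . . . . .
    . . . . . . . . .
    . . X . . . . . .
    . . . . . . . . .
    . . . . . . . . .
    . . . . . . . . .
    . . . . . . . . .
    . . . . . . . . .
    . . . . . . . . .
    . . . . . . . . .
    . . . . . . . . .
T2:
  2·area = 20  (B↔C swapped to make it positive)
  edge (6, 0)→(6, 5): d=(0,5) right/bottom  bias=-1
  edge (6, 5)→(2, 20): d=(-4,15) right/bottom  bias=-1
  edge (2, 20)→(6, 0): d=(4,-20) top-left  bias=+0
    (2,2)@(5, 5): e=[5,15,0] → X  [on edge]
    (3,2)@(7, 5): e=[-5,-15,40] → .
    (2,3)@(5, 7): e=[5,7,8] → X
    (3,3)@(7, 7): e=[-5,-23,48] → .
    (2,4)@(5, 9): e=[5,-1,16] → .
    (1,7)@(3, 15): e=[15,5,0] → X  [on edge]
    (2,7)@(5, 15): e=[5,-25,40] → .
    (1,8)@(3, 17): e=[15,-3,8] → .
  covered (3 px):
    . . . . . . . . .
    . . . . . . . . .
    . . X . . . . . .
    . . X . . . . . .
    . . . . . . . . .
    . . . . . . . . .
    . . . . . . . . .
    . X . . . . . . .
    . . . . . . . . .
    . . . . . . . . .
    . . . . . . . . .

Answer: [[7,1],[6,2],[5,3],[6,3],[4,4],[5,4],[4,5],[5,5],[5,6]]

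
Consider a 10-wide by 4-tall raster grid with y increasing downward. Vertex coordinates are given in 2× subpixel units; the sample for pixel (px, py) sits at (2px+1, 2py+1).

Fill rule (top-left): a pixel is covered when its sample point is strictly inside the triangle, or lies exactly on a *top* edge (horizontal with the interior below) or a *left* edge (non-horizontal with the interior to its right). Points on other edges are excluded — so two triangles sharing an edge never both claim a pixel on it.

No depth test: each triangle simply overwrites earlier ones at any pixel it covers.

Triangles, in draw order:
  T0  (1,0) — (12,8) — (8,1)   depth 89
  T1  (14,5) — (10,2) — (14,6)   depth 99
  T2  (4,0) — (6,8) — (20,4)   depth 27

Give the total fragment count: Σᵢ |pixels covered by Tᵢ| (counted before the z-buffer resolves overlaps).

T0:
  2·area = 45  (B↔C swapped to make it positive)
  edge (1, 0)→(8, 1): d=(7,1) right/bottom  bias=-1
  edge (8, 1)→(12, 8): d=(4,7) right/bottom  bias=-1
  edge (12, 8)→(1, 0): d=(-11,-8) top-left  bias=+0
    (1,0)@(3, 1): e=[5,35,5] → █
    (2,0)@(5, 1): e=[3,21,21] → █
    (3,0)@(7, 1): e=[1,7,37] → █
    (4,0)@(9, 1): e=[-1,-7,53] → ·
    (1,1)@(3, 3): e=[19,43,-17] → ·
    (2,1)@(5, 3): e=[17,29,-1] → ·
    (3,1)@(7, 3): e=[15,15,15] → █
    (4,1)@(9, 3): e=[13,1,31] → █
    (5,1)@(11, 3): e=[11,-13,47] → ·
    (3,2)@(7, 5): e=[29,23,-7] → ·
    (4,2)@(9, 5): e=[27,9,9] → █
    (5,2)@(11, 5): e=[25,-5,25] → ·
  covered (7 px):
    · █ █ █ · · · · · ·
    · · · █ █ · · · · ·
    · · · · █ · · · · ·
    · · · · · █ · · · ·
T1:
  2·area = 4  (B↔C swapped to make it positive)
  edge (14, 5)→(14, 6): d=(0,1) right/bottom  bias=-1
  edge (14, 6)→(10, 2): d=(-4,-4) top-left  bias=+0
  edge (10, 2)→(14, 5): d=(4,3) right/bottom  bias=-1
    (4,0)@(9, 1): e=[5,0,-1] → ·  [on edge]
    (5,1)@(11, 3): e=[3,0,1] → █  [on edge]
    (6,1)@(13, 3): e=[1,8,-5] → ·
    (5,2)@(11, 5): e=[3,-8,9] → ·
    (6,2)@(13, 5): e=[1,0,3] → █  [on edge]
    (7,2)@(15, 5): e=[-1,8,-3] → ·
    (6,3)@(13, 7): e=[1,-8,11] → ·
    (7,3)@(15, 7): e=[-1,0,5] → ·  [on edge]
  covered (2 px):
    · · · · · · · · · ·
    · · · · · █ · · · ·
    · · · · · · █ · · ·
    · · · · · · · · · ·
T2:
  2·area = 120  (B↔C swapped to make it positive)
  edge (4, 0)→(20, 4): d=(16,4) right/bottom  bias=-1
  edge (20, 4)→(6, 8): d=(-14,4) right/bottom  bias=-1
  edge (6, 8)→(4, 0): d=(-2,-8) top-left  bias=+0
    (2,0)@(5, 1): e=[12,102,6] → █
    (3,0)@(7, 1): e=[4,94,22] → █
    (4,0)@(9, 1): e=[-4,86,38] → ·
    (2,1)@(5, 3): e=[44,74,2] → █
    (4,1)@(9, 3): e=[28,58,34] → █
    (5,1)@(11, 3): e=[20,50,50] → █
    (6,1)@(13, 3): e=[12,42,66] → █
    (7,1)@(15, 3): e=[4,34,82] → █
    (8,1)@(17, 3): e=[-4,26,98] → ·
    (2,2)@(5, 5): e=[76,46,-2] → ·
    (3,2)@(7, 5): e=[68,38,14] → █
    (8,2)@(17, 5): e=[28,-2,94] → ·
  covered (15 px):
    · · █ █ · · · · · ·
    · · █ █ █ █ █ █ · ·
    · · · █ █ █ █ █ · ·
    · · · █ █ · · · · ·

Answer: 24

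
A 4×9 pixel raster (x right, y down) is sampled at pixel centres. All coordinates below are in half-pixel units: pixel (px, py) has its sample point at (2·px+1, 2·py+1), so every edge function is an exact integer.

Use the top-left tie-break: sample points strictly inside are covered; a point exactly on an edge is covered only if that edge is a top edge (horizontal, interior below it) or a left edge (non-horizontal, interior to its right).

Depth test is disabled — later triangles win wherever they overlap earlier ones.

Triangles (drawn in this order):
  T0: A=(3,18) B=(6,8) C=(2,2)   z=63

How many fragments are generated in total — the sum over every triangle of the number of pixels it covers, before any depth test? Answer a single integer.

T0:
  2·area = 58  (B↔C swapped to make it positive)
  edge (3, 18)→(2, 2): d=(-1,-16) top-left  bias=+0
  edge (2, 2)→(6, 8): d=(4,6) right/bottom  bias=-1
  edge (6, 8)→(3, 18): d=(-3,10) right/bottom  bias=-1
    (1,2)@(3, 5): e=[13,6,39] → █
    (2,2)@(5, 5): e=[45,-6,19] → ·
    (1,3)@(3, 7): e=[11,14,33] → █
    (2,3)@(5, 7): e=[43,2,13] → █
    (3,3)@(7, 7): e=[75,-10,-7] → ·
    (1,4)@(3, 9): e=[9,22,27] → █
    (3,4)@(7, 9): e=[73,-2,-13] → ·
    (1,5)@(3, 11): e=[7,30,21] → █
    (3,5)@(7, 11): e=[71,6,-19] → ·
    (1,6)@(3, 13): e=[5,38,15] → █
    (2,6)@(5, 13): e=[37,26,-5] → ·
    (1,7)@(3, 15): e=[3,46,9] → █
  covered (10 px):
    · · · ·
    · · · ·
    · █ · ·
    · █ █ ·
    · █ █ ·
    · █ █ ·
    · █ · ·
    · █ · ·
    · █ · ·

Final: 10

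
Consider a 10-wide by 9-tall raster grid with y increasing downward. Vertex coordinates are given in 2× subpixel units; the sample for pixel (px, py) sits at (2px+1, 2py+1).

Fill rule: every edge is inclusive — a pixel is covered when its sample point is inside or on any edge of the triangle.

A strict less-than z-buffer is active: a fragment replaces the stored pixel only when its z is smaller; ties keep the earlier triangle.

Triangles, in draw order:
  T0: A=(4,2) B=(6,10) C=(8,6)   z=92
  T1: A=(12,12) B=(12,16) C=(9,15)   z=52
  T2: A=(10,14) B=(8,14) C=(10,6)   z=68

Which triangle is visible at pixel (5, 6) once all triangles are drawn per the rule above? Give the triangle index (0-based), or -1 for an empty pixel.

T0:
  2·area = 24  (B↔C swapped to make it positive)
  edge (4, 2)→(8, 6): d=(4,4) inclusive
  edge (8, 6)→(6, 10): d=(-2,4) inclusive
  edge (6, 10)→(4, 2): d=(-2,-8) inclusive
    (1,0)@(3, 1): e=[0,30,-6] → ·  [on edge]
    (2,1)@(5, 3): e=[0,18,6] → #  [on edge]
    (3,1)@(7, 3): e=[-8,10,22] → ·
    (2,2)@(5, 5): e=[8,14,2] → #
    (3,2)@(7, 5): e=[0,6,18] → #  [on edge]
    (4,2)@(9, 5): e=[-8,-2,34] → ·
    (2,3)@(5, 7): e=[16,10,-2] → ·
    (3,3)@(7, 7): e=[8,2,14] → #
    (4,3)@(9, 7): e=[0,-6,30] → ·  [on edge]
    (3,4)@(7, 9): e=[16,-2,10] → ·
    (5,4)@(11, 9): e=[0,-18,42] → ·  [on edge]
    (6,5)@(13, 11): e=[0,-30,54] → ·  [on edge]
    (7,6)@(15, 13): e=[0,-42,66] → ·  [on edge]
    (8,7)@(17, 15): e=[0,-54,78] → ·  [on edge]
    (9,8)@(19, 17): e=[0,-66,90] → ·  [on edge]
  covered (4 px):
    · · · · · · · · · ·
    · · # · · · · · · ·
    · · # # · · · · · ·
    · · · # · · · · · ·
    · · · · · · · · · ·
    · · · · · · · · · ·
    · · · · · · · · · ·
    · · · · · · · · · ·
    · · · · · · · · · ·
T1:
  2·area = 12
  edge (12, 12)→(12, 16): d=(0,4) inclusive
  edge (12, 16)→(9, 15): d=(-3,-1) inclusive
  edge (9, 15)→(12, 12): d=(3,-3) inclusive
    (9,2)@(19, 5): e=[-28,40,0] → ·  [on edge]
    (8,3)@(17, 7): e=[-20,32,0] → ·  [on edge]
    (7,4)@(15, 9): e=[-12,24,0] → ·  [on edge]
    (6,5)@(13, 11): e=[-4,16,0] → ·  [on edge]
    (1,6)@(3, 13): e=[36,0,-24] → ·  [on edge]
    (5,6)@(11, 13): e=[4,8,0] → #  [on edge]
    (6,6)@(13, 13): e=[-4,10,6] → ·
    (4,7)@(9, 15): e=[12,0,0] → #  [on edge]
    (6,7)@(13, 15): e=[-4,4,12] → ·
    (3,8)@(7, 17): e=[20,-8,0] → ·  [on edge]
    (4,8)@(9, 17): e=[12,-6,6] → ·
    (5,8)@(11, 17): e=[4,-4,12] → ·
    (7,8)@(15, 17): e=[-12,0,24] → ·  [on edge]
  covered (3 px):
    · · · · · · · · · ·
    · · · · · · · · · ·
    · · · · · · · · · ·
    · · · · · · · · · ·
    · · · · · · · · · ·
    · · · · · · · · · ·
    · · · · · # · · · ·
    · · · · # # · · · ·
    · · · · · · · · · ·
T2:
  2·area = 16
  edge (10, 14)→(8, 14): d=(-2,0) inclusive
  edge (8, 14)→(10, 6): d=(2,-8) inclusive
  edge (10, 6)→(10, 14): d=(0,8) inclusive
    (4,5)@(9, 11): e=[6,2,8] → #
    (5,5)@(11, 11): e=[6,18,-8] → ·
    (4,6)@(9, 13): e=[2,6,8] → #
    (5,6)@(11, 13): e=[2,22,-8] → ·
    (4,7)@(9, 15): e=[-2,10,8] → ·
  covered (2 px):
    · · · · · · · · · ·
    · · · · · · · · · ·
    · · · · · · · · · ·
    · · · · · · · · · ·
    · · · · · · · · · ·
    · · · · # · · · · ·
    · · · · # · · · · ·
    · · · · · · · · · ·
    · · · · · · · · · ·

Z-buffer (winner per pixel, '.' = empty):
  . . . . . . . . . .
  . . 0 . . . . . . .
  . . 0 0 . . . . . .
  . . . 0 . . . . . .
  . . . . . . . . . .
  . . . . 2 . . . . .
  . . . . 2 1 . . . .
  . . . . 1 1 . . . .
  . . . . . . . . . .

Answer: 1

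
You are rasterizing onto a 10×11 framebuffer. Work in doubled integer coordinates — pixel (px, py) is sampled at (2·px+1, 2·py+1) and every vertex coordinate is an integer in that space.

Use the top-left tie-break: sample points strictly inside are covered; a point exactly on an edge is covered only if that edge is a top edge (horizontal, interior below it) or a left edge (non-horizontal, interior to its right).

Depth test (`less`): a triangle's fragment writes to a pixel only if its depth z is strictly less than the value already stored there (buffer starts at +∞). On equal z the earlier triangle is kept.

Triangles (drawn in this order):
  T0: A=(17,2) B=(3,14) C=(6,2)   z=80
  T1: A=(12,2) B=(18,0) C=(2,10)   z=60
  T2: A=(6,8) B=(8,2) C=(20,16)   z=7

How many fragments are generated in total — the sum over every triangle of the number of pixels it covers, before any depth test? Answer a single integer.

T0:
  2·area = 132
  edge (17, 2)→(3, 14): d=(-14,12) right/bottom  bias=-1
  edge (3, 14)→(6, 2): d=(3,-12) top-left  bias=+0
  edge (6, 2)→(17, 2): d=(11,0) top-left  bias=+0
    (3,1)@(7, 3): e=[106,15,11] → #
    (4,1)@(9, 3): e=[82,39,11] → #
    (5,1)@(11, 3): e=[58,63,11] → #
    (6,1)@(13, 3): e=[34,87,11] → #
    (7,1)@(15, 3): e=[10,111,11] → #
    (8,1)@(17, 3): e=[-14,135,11] → ·
    (3,2)@(7, 5): e=[78,21,33] → #
    (7,2)@(15, 5): e=[-18,117,33] → ·
    (2,3)@(5, 7): e=[74,3,55] → #
    (6,3)@(13, 7): e=[-22,99,55] → ·
    (2,4)@(5, 9): e=[46,9,77] → #
    (4,4)@(9, 9): e=[-2,57,77] → ·
  covered (16 px):
    · · · · · · · · · ·
    · · · # # # # # · ·
    · · · # # # # · · ·
    · · # # # # · · · ·
    · · # # · · · · · ·
    · · # · · · · · · ·
    · · · · · · · · · ·
    · · · · · · · · · ·
    · · · · · · · · · ·
    · · · · · · · · · ·
    · · · · · · · · · ·
T1:
  2·area = 28
  edge (12, 2)→(18, 0): d=(6,-2) top-left  bias=+0
  edge (18, 0)→(2, 10): d=(-16,10) right/bottom  bias=-1
  edge (2, 10)→(12, 2): d=(10,-8) top-left  bias=+0
    (7,0)@(15, 1): e=[0,14,14] → #  [on edge]
    (8,0)@(17, 1): e=[4,-6,30] → ·
    (4,1)@(9, 3): e=[0,42,-14] → ·  [on edge]
    (5,1)@(11, 3): e=[4,22,2] → #
    (6,1)@(13, 3): e=[8,2,18] → #
    (7,1)@(15, 3): e=[12,-18,34] → ·
    (1,2)@(3, 5): e=[0,70,-42] → ·  [on edge]
    (4,2)@(9, 5): e=[12,10,6] → #
    (5,2)@(11, 5): e=[16,-10,22] → ·
    (6,2)@(13, 5): e=[20,-30,38] → ·
    (4,3)@(9, 7): e=[24,-22,26] → ·
  covered (4 px):
    · · · · · · · # · ·
    · · · · · # # · · ·
    · · · · # · · · · ·
    · · · · · · · · · ·
    · · · · · · · · · ·
    · · · · · · · · · ·
    · · · · · · · · · ·
    · · · · · · · · · ·
    · · · · · · · · · ·
    · · · · · · · · · ·
    · · · · · · · · · ·
T2:
  2·area = 100
  edge (6, 8)→(8, 2): d=(2,-6) top-left  bias=+0
  edge (8, 2)→(20, 16): d=(12,14) right/bottom  bias=-1
  edge (20, 16)→(6, 8): d=(-14,-8) top-left  bias=+0
    (3,2)@(7, 5): e=[0,50,50] → #  [on edge]
    (4,2)@(9, 5): e=[12,22,66] → #
    (5,2)@(11, 5): e=[24,-6,82] → ·
    (3,3)@(7, 7): e=[4,74,22] → #
    (5,3)@(11, 7): e=[28,18,54] → #
    (6,3)@(13, 7): e=[40,-10,70] → ·
    (3,4)@(7, 9): e=[8,98,-6] → ·
    (4,4)@(9, 9): e=[20,70,10] → #
    (6,4)@(13, 9): e=[44,14,42] → #
    (7,4)@(15, 9): e=[56,-14,58] → ·
    (2,5)@(5, 11): e=[0,150,-50] → ·  [on edge]
    (4,5)@(9, 11): e=[24,94,-18] → ·
    (1,8)@(3, 17): e=[0,250,-150] → ·  [on edge]
  covered (13 px):
    · · · · · · · · · ·
    · · · · · · · · · ·
    · · · # # · · · · ·
    · · · # # # · · · ·
    · · · · # # # · · ·
    · · · · · · # # · ·
    · · · · · · · # # ·
    · · · · · · · · · #
    · · · · · · · · · ·
    · · · · · · · · · ·
    · · · · · · · · · ·

Final: 33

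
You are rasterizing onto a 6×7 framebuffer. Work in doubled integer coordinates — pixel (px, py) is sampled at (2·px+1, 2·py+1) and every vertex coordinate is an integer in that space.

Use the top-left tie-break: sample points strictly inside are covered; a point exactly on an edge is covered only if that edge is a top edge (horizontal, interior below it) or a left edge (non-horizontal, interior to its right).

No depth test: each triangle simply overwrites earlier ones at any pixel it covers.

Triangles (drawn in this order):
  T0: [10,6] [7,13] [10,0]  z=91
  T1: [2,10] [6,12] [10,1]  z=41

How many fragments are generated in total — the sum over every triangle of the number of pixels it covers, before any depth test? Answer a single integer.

T0:
  2·area = 18
  edge (10, 6)→(7, 13): d=(-3,7) right/bottom  bias=-1
  edge (7, 13)→(10, 0): d=(3,-13) top-left  bias=+0
  edge (10, 0)→(10, 6): d=(0,6) right/bottom  bias=-1
    (4,2)@(9, 5): e=[10,2,6] → X
    (5,2)@(11, 5): e=[-4,28,-6] → .
    (4,3)@(9, 7): e=[4,8,6] → X
    (5,3)@(11, 7): e=[-10,34,-6] → .
    (4,4)@(9, 9): e=[-2,14,6] → .
    (3,6)@(7, 13): e=[0,0,18] → .  [on edge]
  covered (2 px):
    . . . . . .
    . . . . . .
    . . . . X .
    . . . . X .
    . . . . . .
    . . . . . .
    . . . . . .
T1:
  2·area = 52  (B↔C swapped to make it positive)
  edge (2, 10)→(10, 1): d=(8,-9) top-left  bias=+0
  edge (10, 1)→(6, 12): d=(-4,11) right/bottom  bias=-1
  edge (6, 12)→(2, 10): d=(-4,-2) top-left  bias=+0
    (4,1)@(9, 3): e=[7,3,42] → X
    (5,1)@(11, 3): e=[25,-19,46] → .
    (3,2)@(7, 5): e=[5,17,30] → X
    (4,2)@(9, 5): e=[23,-5,34] → .
    (2,3)@(5, 7): e=[3,31,18] → X
    (4,3)@(9, 7): e=[39,-13,26] → .
    (1,4)@(3, 9): e=[1,45,6] → X
    (4,4)@(9, 9): e=[55,-21,18] → .
    (1,5)@(3, 11): e=[17,37,-2] → .
    (2,5)@(5, 11): e=[35,15,2] → X
    (3,5)@(7, 11): e=[53,-7,6] → .
    (2,6)@(5, 13): e=[51,7,-6] → .
  covered (8 px):
    . . . . . .
    . . . . X .
    . . . X . .
    . . X X . .
    . X X X . .
    . . X . . .
    . . . . . .

Final: 10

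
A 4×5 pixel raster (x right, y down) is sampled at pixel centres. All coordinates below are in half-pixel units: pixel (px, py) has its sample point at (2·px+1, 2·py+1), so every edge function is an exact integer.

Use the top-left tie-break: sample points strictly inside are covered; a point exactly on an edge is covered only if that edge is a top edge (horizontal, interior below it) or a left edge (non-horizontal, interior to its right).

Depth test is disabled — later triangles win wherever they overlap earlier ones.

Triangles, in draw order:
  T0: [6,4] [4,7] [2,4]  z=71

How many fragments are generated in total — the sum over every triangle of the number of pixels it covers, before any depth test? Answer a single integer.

T0:
  2·area = 12
  edge (6, 4)→(4, 7): d=(-2,3) right/bottom  bias=-1
  edge (4, 7)→(2, 4): d=(-2,-3) top-left  bias=+0
  edge (2, 4)→(6, 4): d=(4,0) top-left  bias=+0
    (1,2)@(3, 5): e=[7,1,4] → █
    (2,2)@(5, 5): e=[1,7,4] → █
    (3,2)@(7, 5): e=[-5,13,4] → ·
    (1,3)@(3, 7): e=[3,-3,12] → ·
    (2,3)@(5, 7): e=[-3,3,12] → ·
  covered (2 px):
    · · · ·
    · · · ·
    · █ █ ·
    · · · ·
    · · · ·

Final: 2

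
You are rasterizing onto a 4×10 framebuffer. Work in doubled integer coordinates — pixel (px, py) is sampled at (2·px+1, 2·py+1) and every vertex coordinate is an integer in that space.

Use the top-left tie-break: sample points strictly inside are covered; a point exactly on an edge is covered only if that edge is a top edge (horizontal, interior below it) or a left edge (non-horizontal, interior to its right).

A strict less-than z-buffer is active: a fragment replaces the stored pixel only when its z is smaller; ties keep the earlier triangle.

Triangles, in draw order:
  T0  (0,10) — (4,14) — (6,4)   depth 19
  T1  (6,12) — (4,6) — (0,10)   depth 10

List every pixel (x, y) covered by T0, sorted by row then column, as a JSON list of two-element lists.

T0:
  2·area = 48  (B↔C swapped to make it positive)
  edge (0, 10)→(6, 4): d=(6,-6) top-left  bias=+0
  edge (6, 4)→(4, 14): d=(-2,10) right/bottom  bias=-1
  edge (4, 14)→(0, 10): d=(-4,-4) top-left  bias=+0
    (3,1)@(7, 3): e=[0,-8,56] → ·  [on edge]
    (2,2)@(5, 5): e=[0,8,40] → █  [on edge]
    (3,2)@(7, 5): e=[12,-12,48] → ·
    (1,3)@(3, 7): e=[0,24,24] → █  [on edge]
    (3,3)@(7, 7): e=[24,-16,40] → ·
    (0,4)@(1, 9): e=[0,40,8] → █  [on edge]
    (2,4)@(5, 9): e=[24,0,24] → ·  [on edge]
    (0,5)@(1, 11): e=[12,36,0] → █  [on edge]
    (2,5)@(5, 11): e=[36,-4,16] → ·
    (0,6)@(1, 13): e=[24,32,-8] → ·
    (1,6)@(3, 13): e=[36,12,0] → █  [on edge]
    (2,6)@(5, 13): e=[48,-8,8] → ·
    (2,7)@(5, 15): e=[60,-12,0] → ·  [on edge]
    (3,8)@(7, 17): e=[84,-36,0] → ·  [on edge]
    (1,9)@(3, 19): e=[72,0,-24] → ·  [on edge]
  covered (8 px):
    · · · ·
    · · · ·
    · · █ ·
    · █ █ ·
    █ █ · ·
    █ █ · ·
    · █ · ·
    · · · ·
    · · · ·
    · · · ·
T1:
  2·area = 32  (B↔C swapped to make it positive)
  edge (6, 12)→(0, 10): d=(-6,-2) top-left  bias=+0
  edge (0, 10)→(4, 6): d=(4,-4) top-left  bias=+0
  edge (4, 6)→(6, 12): d=(2,6) right/bottom  bias=-1
    (1,1)@(3, 3): e=[48,-16,0] → ·  [on edge]
    (3,1)@(7, 3): e=[56,0,-24] → ·  [on edge]
    (2,2)@(5, 5): e=[40,0,-8] → ·  [on edge]
    (1,3)@(3, 7): e=[24,0,8] → █  [on edge]
    (2,3)@(5, 7): e=[28,8,-4] → ·
    (0,4)@(1, 9): e=[8,0,24] → █  [on edge]
    (2,4)@(5, 9): e=[16,16,0] → ·  [on edge]
    (0,5)@(1, 11): e=[-4,8,28] → ·
    (1,5)@(3, 11): e=[0,16,16] → █  [on edge]
    (2,5)@(5, 11): e=[4,24,4] → █
    (3,5)@(7, 11): e=[8,32,-8] → ·
    (1,6)@(3, 13): e=[-12,24,20] → ·
    (3,7)@(7, 15): e=[-16,48,0] → ·  [on edge]
  covered (5 px):
    · · · ·
    · · · ·
    · · · ·
    · █ · ·
    █ █ · ·
    · █ █ ·
    · · · ·
    · · · ·
    · · · ·
    · · · ·

Answer: [[2,2],[1,3],[2,3],[0,4],[1,4],[0,5],[1,5],[1,6]]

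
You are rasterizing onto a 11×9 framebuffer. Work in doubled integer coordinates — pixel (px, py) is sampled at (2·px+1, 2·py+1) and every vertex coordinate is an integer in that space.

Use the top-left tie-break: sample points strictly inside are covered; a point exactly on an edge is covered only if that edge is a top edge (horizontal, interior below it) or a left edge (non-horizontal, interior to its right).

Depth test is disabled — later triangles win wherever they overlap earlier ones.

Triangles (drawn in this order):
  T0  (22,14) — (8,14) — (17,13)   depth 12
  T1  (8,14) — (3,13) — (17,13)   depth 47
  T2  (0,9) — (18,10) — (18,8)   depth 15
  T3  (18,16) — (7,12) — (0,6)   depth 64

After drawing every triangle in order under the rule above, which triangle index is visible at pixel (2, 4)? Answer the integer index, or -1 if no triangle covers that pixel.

T0:
  2·area = 14
  edge (22, 14)→(8, 14): d=(-14,0) right/bottom  bias=-1
  edge (8, 14)→(17, 13): d=(9,-1) top-left  bias=+0
  edge (17, 13)→(22, 14): d=(5,1) right/bottom  bias=-1
    (3,5)@(7, 11): e=[42,-28,0] → .  [on edge]
    (8,6)@(17, 13): e=[14,0,0] → .  [on edge]
  covered (0 px):
    . . . . . . . . . . .
    . . . . . . . . . . .
    . . . . . . . . . . .
    . . . . . . . . . . .
    . . . . . . . . . . .
    . . . . . . . . . . .
    . . . . . . . . . . .
    . . . . . . . . . . .
    . . . . . . . . . . .
T1:
  2·area = 14
  edge (8, 14)→(3, 13): d=(-5,-1) top-left  bias=+0
  edge (3, 13)→(17, 13): d=(14,0) top-left  bias=+0
  edge (17, 13)→(8, 14): d=(-9,1) right/bottom  bias=-1
    (0,6)@(1, 13): e=[-2,0,16] → .  [on edge]
    (1,6)@(3, 13): e=[0,0,14] → X  [on edge]
    (2,6)@(5, 13): e=[2,0,12] → X  [on edge]
    (3,6)@(7, 13): e=[4,0,10] → X  [on edge]
    (4,6)@(9, 13): e=[6,0,8] → X  [on edge]
    (5,6)@(11, 13): e=[8,0,6] → X  [on edge]
    (6,6)@(13, 13): e=[10,0,4] → X  [on edge]
    (7,6)@(15, 13): e=[12,0,2] → X  [on edge]
    (8,6)@(17, 13): e=[14,0,0] → .  [on edge]
    (9,6)@(19, 13): e=[16,0,-2] → .  [on edge]
    (10,6)@(21, 13): e=[18,0,-4] → .  [on edge]
    (1,7)@(3, 15): e=[-10,28,-4] → .
    (6,7)@(13, 15): e=[0,28,-14] → .  [on edge]
  covered (7 px):
    . . . . . . . . . . .
    . . . . . . . . . . .
    . . . . . . . . . . .
    . . . . . . . . . . .
    . . . . . . . . . . .
    . . . . . . . . . . .
    . X X X X X X X . . .
    . . . . . . . . . . .
    . . . . . . . . . . .
T2:
  2·area = 36  (B↔C swapped to make it positive)
  edge (0, 9)→(18, 8): d=(18,-1) top-left  bias=+0
  edge (18, 8)→(18, 10): d=(0,2) right/bottom  bias=-1
  edge (18, 10)→(0, 9): d=(-18,-1) top-left  bias=+0
    (0,4)@(1, 9): e=[1,34,1] → X
    (1,4)@(3, 9): e=[3,30,3] → X
    (2,4)@(5, 9): e=[5,26,5] → X
    (3,4)@(7, 9): e=[7,22,7] → X
    (4,4)@(9, 9): e=[9,18,9] → X
    (5,4)@(11, 9): e=[11,14,11] → X
    (6,4)@(13, 9): e=[13,10,13] → X
    (7,4)@(15, 9): e=[15,6,15] → X
    (8,4)@(17, 9): e=[17,2,17] → X
    (9,4)@(19, 9): e=[19,-2,19] → .
    (0,5)@(1, 11): e=[37,34,-35] → .
    (1,5)@(3, 11): e=[39,30,-33] → .
  covered (9 px):
    . . . . . . . . . . .
    . . . . . . . . . . .
    . . . . . . . . . . .
    . . . . . . . . . . .
    X X X X X X X X X . .
    . . . . . . . . . . .
    . . . . . . . . . . .
    . . . . . . . . . . .
    . . . . . . . . . . .
T3:
  2·area = 38
  edge (18, 16)→(7, 12): d=(-11,-4) top-left  bias=+0
  edge (7, 12)→(0, 6): d=(-7,-6) top-left  bias=+0
  edge (0, 6)→(18, 16): d=(18,10) right/bottom  bias=-1
    (2,4)@(5, 9): e=[25,9,4] → X
    (3,4)@(7, 9): e=[33,21,-16] → .
    (2,5)@(5, 11): e=[3,-5,40] → .
    (3,5)@(7, 11): e=[11,7,20] → X
    (4,5)@(9, 11): e=[19,19,0] → .  [on edge]
    (3,6)@(7, 13): e=[-11,-7,56] → .
    (5,6)@(11, 13): e=[5,17,16] → X
    (6,6)@(13, 13): e=[13,29,-4] → .
    (5,7)@(11, 15): e=[-17,3,52] → .
  covered (3 px):
    . . . . . . . . . . .
    . . . . . . . . . . .
    . . . . . . . . . . .
    . . . . . . . . . . .
    . . X . . . . . . . .
    . . . X . . . . . . .
    . . . . . X . . . . .
    . . . . . . . . . . .
    . . . . . . . . . . .

Z-buffer (winner per pixel, '.' = empty):
  . . . . . . . . . . .
  . . . . . . . . . . .
  . . . . . . . . . . .
  . . . . . . . . . . .
  2 2 3 2 2 2 2 2 2 . .
  . . . 3 . . . . . . .
  . 1 1 1 1 3 1 1 . . .
  . . . . . . . . . . .
  . . . . . . . . . . .

Answer: 3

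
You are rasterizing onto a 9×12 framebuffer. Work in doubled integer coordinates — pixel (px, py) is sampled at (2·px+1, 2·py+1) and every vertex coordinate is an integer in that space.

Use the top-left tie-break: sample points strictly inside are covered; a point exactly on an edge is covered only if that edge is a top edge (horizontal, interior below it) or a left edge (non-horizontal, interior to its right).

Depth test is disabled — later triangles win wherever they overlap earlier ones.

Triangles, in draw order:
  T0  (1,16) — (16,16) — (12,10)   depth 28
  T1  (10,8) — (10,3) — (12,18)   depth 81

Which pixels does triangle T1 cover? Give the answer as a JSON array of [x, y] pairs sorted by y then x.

T0:
  2·area = 90  (B↔C swapped to make it positive)
  edge (1, 16)→(12, 10): d=(11,-6) top-left  bias=+0
  edge (12, 10)→(16, 16): d=(4,6) right/bottom  bias=-1
  edge (16, 16)→(1, 16): d=(-15,0) right/bottom  bias=-1
    (5,5)@(11, 11): e=[5,10,75] → █
    (6,5)@(13, 11): e=[17,-2,75] → ·
    (3,6)@(7, 13): e=[3,42,45] → █
    (4,6)@(9, 13): e=[15,30,45] → █
    (6,6)@(13, 13): e=[39,6,45] → █
    (7,6)@(15, 13): e=[51,-6,45] → ·
    (1,7)@(3, 15): e=[1,74,15] → █
    (2,7)@(5, 15): e=[13,62,15] → █
    (7,7)@(15, 15): e=[73,2,15] → █
    (8,7)@(17, 15): e=[85,-10,15] → ·
    (1,8)@(3, 17): e=[23,82,-15] → ·
    (2,8)@(5, 17): e=[35,70,-15] → ·
  covered (12 px):
    · · · · · · · · ·
    · · · · · · · · ·
    · · · · · · · · ·
    · · · · · · · · ·
    · · · · · · · · ·
    · · · · · █ · · ·
    · · · █ █ █ █ · ·
    · █ █ █ █ █ █ █ ·
    · · · · · · · · ·
    · · · · · · · · ·
    · · · · · · · · ·
    · · · · · · · · ·
T1:
  2·area = 10
  edge (10, 8)→(10, 3): d=(0,-5) top-left  bias=+0
  edge (10, 3)→(12, 18): d=(2,15) right/bottom  bias=-1
  edge (12, 18)→(10, 8): d=(-2,-10) top-left  bias=+0
    (4,1)@(9, 3): e=[-5,15,0] → ·  [on edge]
    (5,5)@(11, 11): e=[5,1,4] → █
    (6,5)@(13, 11): e=[15,-29,24] → ·
    (5,6)@(11, 13): e=[5,5,0] → █  [on edge]
    (6,6)@(13, 13): e=[15,-25,20] → ·
    (5,7)@(11, 15): e=[5,9,-4] → ·
    (6,11)@(13, 23): e=[15,-5,0] → ·  [on edge]
  covered (2 px):
    · · · · · · · · ·
    · · · · · · · · ·
    · · · · · · · · ·
    · · · · · · · · ·
    · · · · · · · · ·
    · · · · · █ · · ·
    · · · · · █ · · ·
    · · · · · · · · ·
    · · · · · · · · ·
    · · · · · · · · ·
    · · · · · · · · ·
    · · · · · · · · ·

Answer: [[5,5],[5,6]]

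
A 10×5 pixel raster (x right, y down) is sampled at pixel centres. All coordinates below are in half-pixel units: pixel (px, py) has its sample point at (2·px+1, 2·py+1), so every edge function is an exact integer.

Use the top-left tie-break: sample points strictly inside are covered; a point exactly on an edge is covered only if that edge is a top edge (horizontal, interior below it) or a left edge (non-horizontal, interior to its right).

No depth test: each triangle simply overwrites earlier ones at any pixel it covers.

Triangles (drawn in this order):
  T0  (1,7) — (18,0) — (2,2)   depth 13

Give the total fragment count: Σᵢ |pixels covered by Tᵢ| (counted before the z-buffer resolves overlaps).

T0:
  2·area = 78  (B↔C swapped to make it positive)
  edge (1, 7)→(2, 2): d=(1,-5) top-left  bias=+0
  edge (2, 2)→(18, 0): d=(16,-2) top-left  bias=+0
  edge (18, 0)→(1, 7): d=(-17,7) right/bottom  bias=-1
    (5,0)@(11, 1): e=[44,2,32] → #
    (6,0)@(13, 1): e=[54,6,18] → #
    (7,0)@(15, 1): e=[64,10,4] → #
    (8,0)@(17, 1): e=[74,14,-10] → ·
    (1,1)@(3, 3): e=[6,18,54] → #
    (2,1)@(5, 3): e=[16,22,40] → #
    (3,1)@(7, 3): e=[26,26,26] → #
    (4,1)@(9, 3): e=[36,30,12] → #
    (5,1)@(11, 3): e=[46,34,-2] → ·
    (6,1)@(13, 3): e=[56,38,-16] → ·
    (7,1)@(15, 3): e=[66,42,-30] → ·
    (1,2)@(3, 5): e=[8,50,20] → #
    (0,3)@(1, 7): e=[0,78,0] → ·  [on edge]
  covered (9 px):
    · · · · · # # # · ·
    · # # # # · · · · ·
    · # # · · · · · · ·
    · · · · · · · · · ·
    · · · · · · · · · ·

Final: 9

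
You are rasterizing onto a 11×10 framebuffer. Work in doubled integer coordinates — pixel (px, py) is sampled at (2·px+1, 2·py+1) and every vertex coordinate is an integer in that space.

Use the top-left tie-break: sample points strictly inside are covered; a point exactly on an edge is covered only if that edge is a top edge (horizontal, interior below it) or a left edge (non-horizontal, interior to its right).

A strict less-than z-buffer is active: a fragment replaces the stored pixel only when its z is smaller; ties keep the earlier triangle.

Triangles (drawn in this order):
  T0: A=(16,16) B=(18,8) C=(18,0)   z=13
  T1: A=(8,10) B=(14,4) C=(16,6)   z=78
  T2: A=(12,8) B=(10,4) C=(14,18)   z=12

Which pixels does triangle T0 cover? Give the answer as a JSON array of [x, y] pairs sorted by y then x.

T0:
  2·area = 16  (B↔C swapped to make it positive)
  edge (16, 16)→(18, 0): d=(2,-16) top-left  bias=+0
  edge (18, 0)→(18, 8): d=(0,8) right/bottom  bias=-1
  edge (18, 8)→(16, 16): d=(-2,8) right/bottom  bias=-1
    (8,4)@(17, 9): e=[2,8,6] → #
    (9,4)@(19, 9): e=[34,-8,-10] → ·
    (8,5)@(17, 11): e=[6,8,2] → #
    (9,5)@(19, 11): e=[38,-8,-14] → ·
    (8,6)@(17, 13): e=[10,8,-2] → ·
  covered (2 px):
    · · · · · · · · · · ·
    · · · · · · · · · · ·
    · · · · · · · · · · ·
    · · · · · · · · · · ·
    · · · · · · · · # · ·
    · · · · · · · · # · ·
    · · · · · · · · · · ·
    · · · · · · · · · · ·
    · · · · · · · · · · ·
    · · · · · · · · · · ·
T1:
  2·area = 24
  edge (8, 10)→(14, 4): d=(6,-6) top-left  bias=+0
  edge (14, 4)→(16, 6): d=(2,2) right/bottom  bias=-1
  edge (16, 6)→(8, 10): d=(-8,4) right/bottom  bias=-1
    (5,0)@(11, 1): e=[-36,0,60] → ·  [on edge]
    (8,0)@(17, 1): e=[0,-12,36] → ·  [on edge]
    (6,1)@(13, 3): e=[-12,0,36] → ·  [on edge]
    (7,1)@(15, 3): e=[0,-4,28] → ·  [on edge]
    (6,2)@(13, 5): e=[0,4,20] → #  [on edge]
    (7,2)@(15, 5): e=[12,0,12] → ·  [on edge]
    (5,3)@(11, 7): e=[0,12,12] → #  [on edge]
    (7,3)@(15, 7): e=[24,4,-4] → ·
    (8,3)@(17, 7): e=[36,0,-12] → ·  [on edge]
    (4,4)@(9, 9): e=[0,20,4] → #  [on edge]
    (5,4)@(11, 9): e=[12,16,-4] → ·
    (6,4)@(13, 9): e=[24,12,-12] → ·
    (9,4)@(19, 9): e=[60,0,-36] → ·  [on edge]
    (3,5)@(7, 11): e=[0,28,-4] → ·  [on edge]
    (10,5)@(21, 11): e=[84,0,-60] → ·  [on edge]
    (2,6)@(5, 13): e=[0,36,-12] → ·  [on edge]
    (1,7)@(3, 15): e=[0,44,-20] → ·  [on edge]
    (0,8)@(1, 17): e=[0,52,-28] → ·  [on edge]
  covered (4 px):
    · · · · · · · · · · ·
    · · · · · · · · · · ·
    · · · · · · # · · · ·
    · · · · · # # · · · ·
    · · · · # · · · · · ·
    · · · · · · · · · · ·
    · · · · · · · · · · ·
    · · · · · · · · · · ·
    · · · · · · · · · · ·
    · · · · · · · · · · ·
T2:
  2·area = 12  (B↔C swapped to make it positive)
  edge (12, 8)→(14, 18): d=(2,10) right/bottom  bias=-1
  edge (14, 18)→(10, 4): d=(-4,-14) top-left  bias=+0
  edge (10, 4)→(12, 8): d=(2,4) right/bottom  bias=-1
    (5,1)@(11, 3): e=[0,18,-6] → ·  [on edge]
    (5,3)@(11, 7): e=[8,2,2] → #
    (6,3)@(13, 7): e=[-12,30,-6] → ·
    (5,4)@(11, 9): e=[12,-6,6] → ·
    (6,6)@(13, 13): e=[0,6,6] → ·  [on edge]
  covered (1 px):
    · · · · · · · · · · ·
    · · · · · · · · · · ·
    · · · · · · · · · · ·
    · · · · · # · · · · ·
    · · · · · · · · · · ·
    · · · · · · · · · · ·
    · · · · · · · · · · ·
    · · · · · · · · · · ·
    · · · · · · · · · · ·
    · · · · · · · · · · ·

Answer: [[8,4],[8,5]]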